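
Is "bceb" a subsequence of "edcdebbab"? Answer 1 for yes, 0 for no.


Check if "bceb" is a subsequence of "edcdebbab"
Greedy scan:
  Position 0 ('e'): no match needed
  Position 1 ('d'): no match needed
  Position 2 ('c'): no match needed
  Position 3 ('d'): no match needed
  Position 4 ('e'): no match needed
  Position 5 ('b'): matches sub[0] = 'b'
  Position 6 ('b'): no match needed
  Position 7 ('a'): no match needed
  Position 8 ('b'): no match needed
Only matched 1/4 characters => not a subsequence

0


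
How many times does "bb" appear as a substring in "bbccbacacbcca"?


Searching for "bb" in "bbccbacacbcca"
Scanning each position:
  Position 0: "bb" => MATCH
  Position 1: "bc" => no
  Position 2: "cc" => no
  Position 3: "cb" => no
  Position 4: "ba" => no
  Position 5: "ac" => no
  Position 6: "ca" => no
  Position 7: "ac" => no
  Position 8: "cb" => no
  Position 9: "bc" => no
  Position 10: "cc" => no
  Position 11: "ca" => no
Total occurrences: 1

1


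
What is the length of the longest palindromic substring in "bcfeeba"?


Input: "bcfeeba"
Checking substrings for palindromes:
  [3:5] "ee" (len 2) => palindrome
Longest palindromic substring: "ee" with length 2

2


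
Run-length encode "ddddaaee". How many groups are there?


Input: ddddaaee
Scanning for consecutive runs:
  Group 1: 'd' x 4 (positions 0-3)
  Group 2: 'a' x 2 (positions 4-5)
  Group 3: 'e' x 2 (positions 6-7)
Total groups: 3

3


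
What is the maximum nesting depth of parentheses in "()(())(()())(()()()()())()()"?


Input: "()(())(()())(()()()()())()()"
Tracking depth:
  Position 0 '(': depth becomes 1
  Position 1 ')': depth becomes 0
  Position 2 '(': depth becomes 1
  Position 3 '(': depth becomes 2
  Position 4 ')': depth becomes 1
  Position 5 ')': depth becomes 0
  Position 6 '(': depth becomes 1
  Position 7 '(': depth becomes 2
  Position 8 ')': depth becomes 1
  Position 9 '(': depth becomes 2
  Position 10 ')': depth becomes 1
  Position 11 ')': depth becomes 0
  Position 12 '(': depth becomes 1
  Position 13 '(': depth becomes 2
  Position 14 ')': depth becomes 1
  Position 15 '(': depth becomes 2
  Position 16 ')': depth becomes 1
  Position 17 '(': depth becomes 2
  Position 18 ')': depth becomes 1
  Position 19 '(': depth becomes 2
  Position 20 ')': depth becomes 1
  Position 21 '(': depth becomes 2
  Position 22 ')': depth becomes 1
  Position 23 ')': depth becomes 0
  Position 24 '(': depth becomes 1
  Position 25 ')': depth becomes 0
  Position 26 '(': depth becomes 1
  Position 27 ')': depth becomes 0
Maximum depth reached: 2

2


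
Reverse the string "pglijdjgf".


Input: pglijdjgf
Reading characters right to left:
  Position 8: 'f'
  Position 7: 'g'
  Position 6: 'j'
  Position 5: 'd'
  Position 4: 'j'
  Position 3: 'i'
  Position 2: 'l'
  Position 1: 'g'
  Position 0: 'p'
Reversed: fgjdjilgp

fgjdjilgp


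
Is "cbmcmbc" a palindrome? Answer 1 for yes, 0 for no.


Input: cbmcmbc
Reversed: cbmcmbc
  Compare pos 0 ('c') with pos 6 ('c'): match
  Compare pos 1 ('b') with pos 5 ('b'): match
  Compare pos 2 ('m') with pos 4 ('m'): match
Result: palindrome

1


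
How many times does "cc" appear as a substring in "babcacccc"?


Searching for "cc" in "babcacccc"
Scanning each position:
  Position 0: "ba" => no
  Position 1: "ab" => no
  Position 2: "bc" => no
  Position 3: "ca" => no
  Position 4: "ac" => no
  Position 5: "cc" => MATCH
  Position 6: "cc" => MATCH
  Position 7: "cc" => MATCH
Total occurrences: 3

3


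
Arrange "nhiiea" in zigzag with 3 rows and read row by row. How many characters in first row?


Zigzag "nhiiea" into 3 rows:
Placing characters:
  'n' => row 0
  'h' => row 1
  'i' => row 2
  'i' => row 1
  'e' => row 0
  'a' => row 1
Rows:
  Row 0: "ne"
  Row 1: "hia"
  Row 2: "i"
First row length: 2

2


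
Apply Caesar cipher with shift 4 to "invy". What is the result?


Caesar cipher: shift "invy" by 4
  'i' (pos 8) + 4 = pos 12 = 'm'
  'n' (pos 13) + 4 = pos 17 = 'r'
  'v' (pos 21) + 4 = pos 25 = 'z'
  'y' (pos 24) + 4 = pos 2 = 'c'
Result: mrzc

mrzc


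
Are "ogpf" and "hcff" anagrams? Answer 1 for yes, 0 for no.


Strings: "ogpf", "hcff"
Sorted first:  fgop
Sorted second: cffh
Differ at position 0: 'f' vs 'c' => not anagrams

0


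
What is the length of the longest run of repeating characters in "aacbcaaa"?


Input: "aacbcaaa"
Scanning for longest run:
  Position 1 ('a'): continues run of 'a', length=2
  Position 2 ('c'): new char, reset run to 1
  Position 3 ('b'): new char, reset run to 1
  Position 4 ('c'): new char, reset run to 1
  Position 5 ('a'): new char, reset run to 1
  Position 6 ('a'): continues run of 'a', length=2
  Position 7 ('a'): continues run of 'a', length=3
Longest run: 'a' with length 3

3


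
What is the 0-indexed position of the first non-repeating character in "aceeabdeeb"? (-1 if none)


Input: aceeabdeeb
Character frequencies:
  'a': 2
  'b': 2
  'c': 1
  'd': 1
  'e': 4
Scanning left to right for freq == 1:
  Position 0 ('a'): freq=2, skip
  Position 1 ('c'): unique! => answer = 1

1


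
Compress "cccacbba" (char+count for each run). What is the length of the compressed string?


Input: cccacbba
Runs:
  'c' x 3 => "c3"
  'a' x 1 => "a1"
  'c' x 1 => "c1"
  'b' x 2 => "b2"
  'a' x 1 => "a1"
Compressed: "c3a1c1b2a1"
Compressed length: 10

10


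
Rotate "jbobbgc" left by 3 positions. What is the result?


Input: "jbobbgc", rotate left by 3
First 3 characters: "jbo"
Remaining characters: "bbgc"
Concatenate remaining + first: "bbgc" + "jbo" = "bbgcjbo"

bbgcjbo


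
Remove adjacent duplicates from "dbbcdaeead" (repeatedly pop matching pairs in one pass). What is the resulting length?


Input: dbbcdaeead
Stack-based adjacent duplicate removal:
  Read 'd': push. Stack: d
  Read 'b': push. Stack: db
  Read 'b': matches stack top 'b' => pop. Stack: d
  Read 'c': push. Stack: dc
  Read 'd': push. Stack: dcd
  Read 'a': push. Stack: dcda
  Read 'e': push. Stack: dcdae
  Read 'e': matches stack top 'e' => pop. Stack: dcda
  Read 'a': matches stack top 'a' => pop. Stack: dcd
  Read 'd': matches stack top 'd' => pop. Stack: dc
Final stack: "dc" (length 2)

2


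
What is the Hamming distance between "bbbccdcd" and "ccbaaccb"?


Comparing "bbbccdcd" and "ccbaaccb" position by position:
  Position 0: 'b' vs 'c' => differ
  Position 1: 'b' vs 'c' => differ
  Position 2: 'b' vs 'b' => same
  Position 3: 'c' vs 'a' => differ
  Position 4: 'c' vs 'a' => differ
  Position 5: 'd' vs 'c' => differ
  Position 6: 'c' vs 'c' => same
  Position 7: 'd' vs 'b' => differ
Total differences (Hamming distance): 6

6


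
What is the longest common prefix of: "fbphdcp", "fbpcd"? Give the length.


Words: fbphdcp, fbpcd
  Position 0: all 'f' => match
  Position 1: all 'b' => match
  Position 2: all 'p' => match
  Position 3: ('h', 'c') => mismatch, stop
LCP = "fbp" (length 3)

3


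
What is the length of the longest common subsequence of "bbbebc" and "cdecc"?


LCS of "bbbebc" and "cdecc"
DP table:
           c    d    e    c    c
      0    0    0    0    0    0
  b   0    0    0    0    0    0
  b   0    0    0    0    0    0
  b   0    0    0    0    0    0
  e   0    0    0    1    1    1
  b   0    0    0    1    1    1
  c   0    1    1    1    2    2
LCS length = dp[6][5] = 2

2


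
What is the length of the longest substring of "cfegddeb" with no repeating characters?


Input: "cfegddeb"
Sliding window (track last position of each char):
  Position 0 ('c'): window [0,0] length 1 -- new best
  Position 1 ('f'): window [0,1] length 2 -- new best
  Position 2 ('e'): window [0,2] length 3 -- new best
  Position 3 ('g'): window [0,3] length 4 -- new best
  Position 4 ('d'): window [0,4] length 5 -- new best
  Position 5 ('d'): repeat (last at 4), move window start to 5
  Position 5 ('d'): window [5,5] length 1
  Position 6 ('e'): window [5,6] length 2
  Position 7 ('b'): window [5,7] length 3
Longest substring with no repeats: "cfegd" with length 5

5


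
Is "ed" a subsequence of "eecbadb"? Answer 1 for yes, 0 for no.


Check if "ed" is a subsequence of "eecbadb"
Greedy scan:
  Position 0 ('e'): matches sub[0] = 'e'
  Position 1 ('e'): no match needed
  Position 2 ('c'): no match needed
  Position 3 ('b'): no match needed
  Position 4 ('a'): no match needed
  Position 5 ('d'): matches sub[1] = 'd'
  Position 6 ('b'): no match needed
All 2 characters matched => is a subsequence

1


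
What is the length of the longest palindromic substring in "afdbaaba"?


Input: "afdbaaba"
Checking substrings for palindromes:
  [3:7] "baab" (len 4) => palindrome
  [5:8] "aba" (len 3) => palindrome
  [4:6] "aa" (len 2) => palindrome
Longest palindromic substring: "baab" with length 4

4


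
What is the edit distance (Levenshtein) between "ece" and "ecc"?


Computing edit distance: "ece" -> "ecc"
DP table:
           e    c    c
      0    1    2    3
  e   1    0    1    2
  c   2    1    0    1
  e   3    2    1    1
Edit distance = dp[3][3] = 1

1


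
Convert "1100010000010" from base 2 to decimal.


Input: "1100010000010" in base 2
Positional expansion:
  Digit '1' (value 1) x 2^12 = 4096
  Digit '1' (value 1) x 2^11 = 2048
  Digit '0' (value 0) x 2^10 = 0
  Digit '0' (value 0) x 2^9 = 0
  Digit '0' (value 0) x 2^8 = 0
  Digit '1' (value 1) x 2^7 = 128
  Digit '0' (value 0) x 2^6 = 0
  Digit '0' (value 0) x 2^5 = 0
  Digit '0' (value 0) x 2^4 = 0
  Digit '0' (value 0) x 2^3 = 0
  Digit '0' (value 0) x 2^2 = 0
  Digit '1' (value 1) x 2^1 = 2
  Digit '0' (value 0) x 2^0 = 0
Sum = 6274

6274


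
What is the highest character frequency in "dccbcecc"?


Input: dccbcecc
Character counts:
  'b': 1
  'c': 5
  'd': 1
  'e': 1
Maximum frequency: 5

5


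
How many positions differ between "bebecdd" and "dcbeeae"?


Comparing "bebecdd" and "dcbeeae" position by position:
  Position 0: 'b' vs 'd' => DIFFER
  Position 1: 'e' vs 'c' => DIFFER
  Position 2: 'b' vs 'b' => same
  Position 3: 'e' vs 'e' => same
  Position 4: 'c' vs 'e' => DIFFER
  Position 5: 'd' vs 'a' => DIFFER
  Position 6: 'd' vs 'e' => DIFFER
Positions that differ: 5

5


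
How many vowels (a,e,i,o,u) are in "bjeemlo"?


Input: bjeemlo
Checking each character:
  'b' at position 0: consonant
  'j' at position 1: consonant
  'e' at position 2: vowel (running total: 1)
  'e' at position 3: vowel (running total: 2)
  'm' at position 4: consonant
  'l' at position 5: consonant
  'o' at position 6: vowel (running total: 3)
Total vowels: 3

3


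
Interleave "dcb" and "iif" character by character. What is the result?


Interleaving "dcb" and "iif":
  Position 0: 'd' from first, 'i' from second => "di"
  Position 1: 'c' from first, 'i' from second => "ci"
  Position 2: 'b' from first, 'f' from second => "bf"
Result: dicibf

dicibf


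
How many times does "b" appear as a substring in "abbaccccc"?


Searching for "b" in "abbaccccc"
Scanning each position:
  Position 0: "a" => no
  Position 1: "b" => MATCH
  Position 2: "b" => MATCH
  Position 3: "a" => no
  Position 4: "c" => no
  Position 5: "c" => no
  Position 6: "c" => no
  Position 7: "c" => no
  Position 8: "c" => no
Total occurrences: 2

2


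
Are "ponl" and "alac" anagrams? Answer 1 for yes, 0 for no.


Strings: "ponl", "alac"
Sorted first:  lnop
Sorted second: aacl
Differ at position 0: 'l' vs 'a' => not anagrams

0


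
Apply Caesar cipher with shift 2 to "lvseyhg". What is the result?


Caesar cipher: shift "lvseyhg" by 2
  'l' (pos 11) + 2 = pos 13 = 'n'
  'v' (pos 21) + 2 = pos 23 = 'x'
  's' (pos 18) + 2 = pos 20 = 'u'
  'e' (pos 4) + 2 = pos 6 = 'g'
  'y' (pos 24) + 2 = pos 0 = 'a'
  'h' (pos 7) + 2 = pos 9 = 'j'
  'g' (pos 6) + 2 = pos 8 = 'i'
Result: nxugaji

nxugaji


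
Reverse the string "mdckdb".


Input: mdckdb
Reading characters right to left:
  Position 5: 'b'
  Position 4: 'd'
  Position 3: 'k'
  Position 2: 'c'
  Position 1: 'd'
  Position 0: 'm'
Reversed: bdkcdm

bdkcdm


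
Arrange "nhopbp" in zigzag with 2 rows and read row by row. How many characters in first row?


Zigzag "nhopbp" into 2 rows:
Placing characters:
  'n' => row 0
  'h' => row 1
  'o' => row 0
  'p' => row 1
  'b' => row 0
  'p' => row 1
Rows:
  Row 0: "nob"
  Row 1: "hpp"
First row length: 3

3


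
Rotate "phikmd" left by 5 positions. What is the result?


Input: "phikmd", rotate left by 5
First 5 characters: "phikm"
Remaining characters: "d"
Concatenate remaining + first: "d" + "phikm" = "dphikm"

dphikm


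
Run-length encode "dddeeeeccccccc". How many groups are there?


Input: dddeeeeccccccc
Scanning for consecutive runs:
  Group 1: 'd' x 3 (positions 0-2)
  Group 2: 'e' x 4 (positions 3-6)
  Group 3: 'c' x 7 (positions 7-13)
Total groups: 3

3


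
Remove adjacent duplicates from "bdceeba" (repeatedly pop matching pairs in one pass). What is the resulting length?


Input: bdceeba
Stack-based adjacent duplicate removal:
  Read 'b': push. Stack: b
  Read 'd': push. Stack: bd
  Read 'c': push. Stack: bdc
  Read 'e': push. Stack: bdce
  Read 'e': matches stack top 'e' => pop. Stack: bdc
  Read 'b': push. Stack: bdcb
  Read 'a': push. Stack: bdcba
Final stack: "bdcba" (length 5)

5


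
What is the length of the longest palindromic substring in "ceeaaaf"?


Input: "ceeaaaf"
Checking substrings for palindromes:
  [3:6] "aaa" (len 3) => palindrome
  [1:3] "ee" (len 2) => palindrome
  [3:5] "aa" (len 2) => palindrome
  [4:6] "aa" (len 2) => palindrome
Longest palindromic substring: "aaa" with length 3

3


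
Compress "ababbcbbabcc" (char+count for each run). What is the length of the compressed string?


Input: ababbcbbabcc
Runs:
  'a' x 1 => "a1"
  'b' x 1 => "b1"
  'a' x 1 => "a1"
  'b' x 2 => "b2"
  'c' x 1 => "c1"
  'b' x 2 => "b2"
  'a' x 1 => "a1"
  'b' x 1 => "b1"
  'c' x 2 => "c2"
Compressed: "a1b1a1b2c1b2a1b1c2"
Compressed length: 18

18


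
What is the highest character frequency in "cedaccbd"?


Input: cedaccbd
Character counts:
  'a': 1
  'b': 1
  'c': 3
  'd': 2
  'e': 1
Maximum frequency: 3

3


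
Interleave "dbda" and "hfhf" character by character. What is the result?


Interleaving "dbda" and "hfhf":
  Position 0: 'd' from first, 'h' from second => "dh"
  Position 1: 'b' from first, 'f' from second => "bf"
  Position 2: 'd' from first, 'h' from second => "dh"
  Position 3: 'a' from first, 'f' from second => "af"
Result: dhbfdhaf

dhbfdhaf


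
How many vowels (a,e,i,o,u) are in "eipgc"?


Input: eipgc
Checking each character:
  'e' at position 0: vowel (running total: 1)
  'i' at position 1: vowel (running total: 2)
  'p' at position 2: consonant
  'g' at position 3: consonant
  'c' at position 4: consonant
Total vowels: 2

2


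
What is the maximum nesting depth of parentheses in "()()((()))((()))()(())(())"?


Input: "()()((()))((()))()(())(())"
Tracking depth:
  Position 0 '(': depth becomes 1
  Position 1 ')': depth becomes 0
  Position 2 '(': depth becomes 1
  Position 3 ')': depth becomes 0
  Position 4 '(': depth becomes 1
  Position 5 '(': depth becomes 2
  Position 6 '(': depth becomes 3
  Position 7 ')': depth becomes 2
  Position 8 ')': depth becomes 1
  Position 9 ')': depth becomes 0
  Position 10 '(': depth becomes 1
  Position 11 '(': depth becomes 2
  Position 12 '(': depth becomes 3
  Position 13 ')': depth becomes 2
  Position 14 ')': depth becomes 1
  Position 15 ')': depth becomes 0
  Position 16 '(': depth becomes 1
  Position 17 ')': depth becomes 0
  Position 18 '(': depth becomes 1
  Position 19 '(': depth becomes 2
  Position 20 ')': depth becomes 1
  Position 21 ')': depth becomes 0
  Position 22 '(': depth becomes 1
  Position 23 '(': depth becomes 2
  Position 24 ')': depth becomes 1
  Position 25 ')': depth becomes 0
Maximum depth reached: 3

3


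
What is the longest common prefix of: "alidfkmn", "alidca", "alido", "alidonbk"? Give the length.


Words: alidfkmn, alidca, alido, alidonbk
  Position 0: all 'a' => match
  Position 1: all 'l' => match
  Position 2: all 'i' => match
  Position 3: all 'd' => match
  Position 4: ('f', 'c', 'o', 'o') => mismatch, stop
LCP = "alid" (length 4)

4


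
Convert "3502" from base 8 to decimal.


Input: "3502" in base 8
Positional expansion:
  Digit '3' (value 3) x 8^3 = 1536
  Digit '5' (value 5) x 8^2 = 320
  Digit '0' (value 0) x 8^1 = 0
  Digit '2' (value 2) x 8^0 = 2
Sum = 1858

1858


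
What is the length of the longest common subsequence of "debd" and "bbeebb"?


LCS of "debd" and "bbeebb"
DP table:
           b    b    e    e    b    b
      0    0    0    0    0    0    0
  d   0    0    0    0    0    0    0
  e   0    0    0    1    1    1    1
  b   0    1    1    1    1    2    2
  d   0    1    1    1    1    2    2
LCS length = dp[4][6] = 2

2


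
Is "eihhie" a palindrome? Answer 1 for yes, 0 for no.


Input: eihhie
Reversed: eihhie
  Compare pos 0 ('e') with pos 5 ('e'): match
  Compare pos 1 ('i') with pos 4 ('i'): match
  Compare pos 2 ('h') with pos 3 ('h'): match
Result: palindrome

1


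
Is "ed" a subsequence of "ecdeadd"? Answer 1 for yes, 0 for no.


Check if "ed" is a subsequence of "ecdeadd"
Greedy scan:
  Position 0 ('e'): matches sub[0] = 'e'
  Position 1 ('c'): no match needed
  Position 2 ('d'): matches sub[1] = 'd'
  Position 3 ('e'): no match needed
  Position 4 ('a'): no match needed
  Position 5 ('d'): no match needed
  Position 6 ('d'): no match needed
All 2 characters matched => is a subsequence

1


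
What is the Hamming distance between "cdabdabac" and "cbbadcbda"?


Comparing "cdabdabac" and "cbbadcbda" position by position:
  Position 0: 'c' vs 'c' => same
  Position 1: 'd' vs 'b' => differ
  Position 2: 'a' vs 'b' => differ
  Position 3: 'b' vs 'a' => differ
  Position 4: 'd' vs 'd' => same
  Position 5: 'a' vs 'c' => differ
  Position 6: 'b' vs 'b' => same
  Position 7: 'a' vs 'd' => differ
  Position 8: 'c' vs 'a' => differ
Total differences (Hamming distance): 6

6


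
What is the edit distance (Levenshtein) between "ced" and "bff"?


Computing edit distance: "ced" -> "bff"
DP table:
           b    f    f
      0    1    2    3
  c   1    1    2    3
  e   2    2    2    3
  d   3    3    3    3
Edit distance = dp[3][3] = 3

3


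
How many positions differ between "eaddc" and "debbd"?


Comparing "eaddc" and "debbd" position by position:
  Position 0: 'e' vs 'd' => DIFFER
  Position 1: 'a' vs 'e' => DIFFER
  Position 2: 'd' vs 'b' => DIFFER
  Position 3: 'd' vs 'b' => DIFFER
  Position 4: 'c' vs 'd' => DIFFER
Positions that differ: 5

5


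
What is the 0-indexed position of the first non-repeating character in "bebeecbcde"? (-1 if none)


Input: bebeecbcde
Character frequencies:
  'b': 3
  'c': 2
  'd': 1
  'e': 4
Scanning left to right for freq == 1:
  Position 0 ('b'): freq=3, skip
  Position 1 ('e'): freq=4, skip
  Position 2 ('b'): freq=3, skip
  Position 3 ('e'): freq=4, skip
  Position 4 ('e'): freq=4, skip
  Position 5 ('c'): freq=2, skip
  Position 6 ('b'): freq=3, skip
  Position 7 ('c'): freq=2, skip
  Position 8 ('d'): unique! => answer = 8

8


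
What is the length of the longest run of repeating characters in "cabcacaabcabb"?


Input: "cabcacaabcabb"
Scanning for longest run:
  Position 1 ('a'): new char, reset run to 1
  Position 2 ('b'): new char, reset run to 1
  Position 3 ('c'): new char, reset run to 1
  Position 4 ('a'): new char, reset run to 1
  Position 5 ('c'): new char, reset run to 1
  Position 6 ('a'): new char, reset run to 1
  Position 7 ('a'): continues run of 'a', length=2
  Position 8 ('b'): new char, reset run to 1
  Position 9 ('c'): new char, reset run to 1
  Position 10 ('a'): new char, reset run to 1
  Position 11 ('b'): new char, reset run to 1
  Position 12 ('b'): continues run of 'b', length=2
Longest run: 'a' with length 2

2


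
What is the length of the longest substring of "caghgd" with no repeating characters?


Input: "caghgd"
Sliding window (track last position of each char):
  Position 0 ('c'): window [0,0] length 1 -- new best
  Position 1 ('a'): window [0,1] length 2 -- new best
  Position 2 ('g'): window [0,2] length 3 -- new best
  Position 3 ('h'): window [0,3] length 4 -- new best
  Position 4 ('g'): repeat (last at 2), move window start to 3
  Position 4 ('g'): window [3,4] length 2
  Position 5 ('d'): window [3,5] length 3
Longest substring with no repeats: "cagh" with length 4

4


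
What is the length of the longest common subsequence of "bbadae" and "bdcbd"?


LCS of "bbadae" and "bdcbd"
DP table:
           b    d    c    b    d
      0    0    0    0    0    0
  b   0    1    1    1    1    1
  b   0    1    1    1    2    2
  a   0    1    1    1    2    2
  d   0    1    2    2    2    3
  a   0    1    2    2    2    3
  e   0    1    2    2    2    3
LCS length = dp[6][5] = 3

3


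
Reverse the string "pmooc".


Input: pmooc
Reading characters right to left:
  Position 4: 'c'
  Position 3: 'o'
  Position 2: 'o'
  Position 1: 'm'
  Position 0: 'p'
Reversed: coomp

coomp


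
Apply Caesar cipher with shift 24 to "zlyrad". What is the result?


Caesar cipher: shift "zlyrad" by 24
  'z' (pos 25) + 24 = pos 23 = 'x'
  'l' (pos 11) + 24 = pos 9 = 'j'
  'y' (pos 24) + 24 = pos 22 = 'w'
  'r' (pos 17) + 24 = pos 15 = 'p'
  'a' (pos 0) + 24 = pos 24 = 'y'
  'd' (pos 3) + 24 = pos 1 = 'b'
Result: xjwpyb

xjwpyb


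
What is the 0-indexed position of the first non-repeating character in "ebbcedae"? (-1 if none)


Input: ebbcedae
Character frequencies:
  'a': 1
  'b': 2
  'c': 1
  'd': 1
  'e': 3
Scanning left to right for freq == 1:
  Position 0 ('e'): freq=3, skip
  Position 1 ('b'): freq=2, skip
  Position 2 ('b'): freq=2, skip
  Position 3 ('c'): unique! => answer = 3

3


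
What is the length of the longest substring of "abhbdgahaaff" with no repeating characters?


Input: "abhbdgahaaff"
Sliding window (track last position of each char):
  Position 0 ('a'): window [0,0] length 1 -- new best
  Position 1 ('b'): window [0,1] length 2 -- new best
  Position 2 ('h'): window [0,2] length 3 -- new best
  Position 3 ('b'): repeat (last at 1), move window start to 2
  Position 3 ('b'): window [2,3] length 2
  Position 4 ('d'): window [2,4] length 3
  Position 5 ('g'): window [2,5] length 4 -- new best
  Position 6 ('a'): window [2,6] length 5 -- new best
  Position 7 ('h'): repeat (last at 2), move window start to 3
  Position 7 ('h'): window [3,7] length 5
  Position 8 ('a'): repeat (last at 6), move window start to 7
  Position 8 ('a'): window [7,8] length 2
  Position 9 ('a'): repeat (last at 8), move window start to 9
  Position 9 ('a'): window [9,9] length 1
  Position 10 ('f'): window [9,10] length 2
  Position 11 ('f'): repeat (last at 10), move window start to 11
  Position 11 ('f'): window [11,11] length 1
Longest substring with no repeats: "hbdga" with length 5

5


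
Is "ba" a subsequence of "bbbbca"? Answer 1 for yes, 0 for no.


Check if "ba" is a subsequence of "bbbbca"
Greedy scan:
  Position 0 ('b'): matches sub[0] = 'b'
  Position 1 ('b'): no match needed
  Position 2 ('b'): no match needed
  Position 3 ('b'): no match needed
  Position 4 ('c'): no match needed
  Position 5 ('a'): matches sub[1] = 'a'
All 2 characters matched => is a subsequence

1


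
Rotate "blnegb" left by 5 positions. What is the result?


Input: "blnegb", rotate left by 5
First 5 characters: "blneg"
Remaining characters: "b"
Concatenate remaining + first: "b" + "blneg" = "bblneg"

bblneg


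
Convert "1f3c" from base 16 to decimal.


Input: "1f3c" in base 16
Positional expansion:
  Digit '1' (value 1) x 16^3 = 4096
  Digit 'f' (value 15) x 16^2 = 3840
  Digit '3' (value 3) x 16^1 = 48
  Digit 'c' (value 12) x 16^0 = 12
Sum = 7996

7996


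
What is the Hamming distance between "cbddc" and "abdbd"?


Comparing "cbddc" and "abdbd" position by position:
  Position 0: 'c' vs 'a' => differ
  Position 1: 'b' vs 'b' => same
  Position 2: 'd' vs 'd' => same
  Position 3: 'd' vs 'b' => differ
  Position 4: 'c' vs 'd' => differ
Total differences (Hamming distance): 3

3


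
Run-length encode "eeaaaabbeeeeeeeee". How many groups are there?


Input: eeaaaabbeeeeeeeee
Scanning for consecutive runs:
  Group 1: 'e' x 2 (positions 0-1)
  Group 2: 'a' x 4 (positions 2-5)
  Group 3: 'b' x 2 (positions 6-7)
  Group 4: 'e' x 9 (positions 8-16)
Total groups: 4

4


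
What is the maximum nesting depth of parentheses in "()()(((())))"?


Input: "()()(((())))"
Tracking depth:
  Position 0 '(': depth becomes 1
  Position 1 ')': depth becomes 0
  Position 2 '(': depth becomes 1
  Position 3 ')': depth becomes 0
  Position 4 '(': depth becomes 1
  Position 5 '(': depth becomes 2
  Position 6 '(': depth becomes 3
  Position 7 '(': depth becomes 4
  Position 8 ')': depth becomes 3
  Position 9 ')': depth becomes 2
  Position 10 ')': depth becomes 1
  Position 11 ')': depth becomes 0
Maximum depth reached: 4

4


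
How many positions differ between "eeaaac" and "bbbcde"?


Comparing "eeaaac" and "bbbcde" position by position:
  Position 0: 'e' vs 'b' => DIFFER
  Position 1: 'e' vs 'b' => DIFFER
  Position 2: 'a' vs 'b' => DIFFER
  Position 3: 'a' vs 'c' => DIFFER
  Position 4: 'a' vs 'd' => DIFFER
  Position 5: 'c' vs 'e' => DIFFER
Positions that differ: 6

6


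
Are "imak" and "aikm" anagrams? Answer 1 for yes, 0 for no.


Strings: "imak", "aikm"
Sorted first:  aikm
Sorted second: aikm
Sorted forms match => anagrams

1


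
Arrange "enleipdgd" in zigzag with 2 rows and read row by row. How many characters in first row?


Zigzag "enleipdgd" into 2 rows:
Placing characters:
  'e' => row 0
  'n' => row 1
  'l' => row 0
  'e' => row 1
  'i' => row 0
  'p' => row 1
  'd' => row 0
  'g' => row 1
  'd' => row 0
Rows:
  Row 0: "elidd"
  Row 1: "nepg"
First row length: 5

5


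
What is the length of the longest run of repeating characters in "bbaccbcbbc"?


Input: "bbaccbcbbc"
Scanning for longest run:
  Position 1 ('b'): continues run of 'b', length=2
  Position 2 ('a'): new char, reset run to 1
  Position 3 ('c'): new char, reset run to 1
  Position 4 ('c'): continues run of 'c', length=2
  Position 5 ('b'): new char, reset run to 1
  Position 6 ('c'): new char, reset run to 1
  Position 7 ('b'): new char, reset run to 1
  Position 8 ('b'): continues run of 'b', length=2
  Position 9 ('c'): new char, reset run to 1
Longest run: 'b' with length 2

2


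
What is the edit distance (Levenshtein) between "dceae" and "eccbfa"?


Computing edit distance: "dceae" -> "eccbfa"
DP table:
           e    c    c    b    f    a
      0    1    2    3    4    5    6
  d   1    1    2    3    4    5    6
  c   2    2    1    2    3    4    5
  e   3    2    2    2    3    4    5
  a   4    3    3    3    3    4    4
  e   5    4    4    4    4    4    5
Edit distance = dp[5][6] = 5

5


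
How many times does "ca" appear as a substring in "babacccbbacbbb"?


Searching for "ca" in "babacccbbacbbb"
Scanning each position:
  Position 0: "ba" => no
  Position 1: "ab" => no
  Position 2: "ba" => no
  Position 3: "ac" => no
  Position 4: "cc" => no
  Position 5: "cc" => no
  Position 6: "cb" => no
  Position 7: "bb" => no
  Position 8: "ba" => no
  Position 9: "ac" => no
  Position 10: "cb" => no
  Position 11: "bb" => no
  Position 12: "bb" => no
Total occurrences: 0

0


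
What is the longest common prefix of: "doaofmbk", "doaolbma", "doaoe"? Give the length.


Words: doaofmbk, doaolbma, doaoe
  Position 0: all 'd' => match
  Position 1: all 'o' => match
  Position 2: all 'a' => match
  Position 3: all 'o' => match
  Position 4: ('f', 'l', 'e') => mismatch, stop
LCP = "doao" (length 4)

4


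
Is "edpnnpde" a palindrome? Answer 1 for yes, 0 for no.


Input: edpnnpde
Reversed: edpnnpde
  Compare pos 0 ('e') with pos 7 ('e'): match
  Compare pos 1 ('d') with pos 6 ('d'): match
  Compare pos 2 ('p') with pos 5 ('p'): match
  Compare pos 3 ('n') with pos 4 ('n'): match
Result: palindrome

1


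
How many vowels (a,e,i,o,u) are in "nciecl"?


Input: nciecl
Checking each character:
  'n' at position 0: consonant
  'c' at position 1: consonant
  'i' at position 2: vowel (running total: 1)
  'e' at position 3: vowel (running total: 2)
  'c' at position 4: consonant
  'l' at position 5: consonant
Total vowels: 2

2


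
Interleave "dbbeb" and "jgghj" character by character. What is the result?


Interleaving "dbbeb" and "jgghj":
  Position 0: 'd' from first, 'j' from second => "dj"
  Position 1: 'b' from first, 'g' from second => "bg"
  Position 2: 'b' from first, 'g' from second => "bg"
  Position 3: 'e' from first, 'h' from second => "eh"
  Position 4: 'b' from first, 'j' from second => "bj"
Result: djbgbgehbj

djbgbgehbj


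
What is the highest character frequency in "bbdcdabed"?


Input: bbdcdabed
Character counts:
  'a': 1
  'b': 3
  'c': 1
  'd': 3
  'e': 1
Maximum frequency: 3

3


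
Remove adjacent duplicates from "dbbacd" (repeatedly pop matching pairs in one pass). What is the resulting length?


Input: dbbacd
Stack-based adjacent duplicate removal:
  Read 'd': push. Stack: d
  Read 'b': push. Stack: db
  Read 'b': matches stack top 'b' => pop. Stack: d
  Read 'a': push. Stack: da
  Read 'c': push. Stack: dac
  Read 'd': push. Stack: dacd
Final stack: "dacd" (length 4)

4


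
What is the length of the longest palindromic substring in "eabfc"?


Input: "eabfc"
Checking substrings for palindromes:
  No multi-char palindromic substrings found
Longest palindromic substring: "e" with length 1

1


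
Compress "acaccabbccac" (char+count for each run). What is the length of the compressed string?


Input: acaccabbccac
Runs:
  'a' x 1 => "a1"
  'c' x 1 => "c1"
  'a' x 1 => "a1"
  'c' x 2 => "c2"
  'a' x 1 => "a1"
  'b' x 2 => "b2"
  'c' x 2 => "c2"
  'a' x 1 => "a1"
  'c' x 1 => "c1"
Compressed: "a1c1a1c2a1b2c2a1c1"
Compressed length: 18

18


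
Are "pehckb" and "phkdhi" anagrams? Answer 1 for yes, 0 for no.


Strings: "pehckb", "phkdhi"
Sorted first:  bcehkp
Sorted second: dhhikp
Differ at position 0: 'b' vs 'd' => not anagrams

0


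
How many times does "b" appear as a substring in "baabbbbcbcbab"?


Searching for "b" in "baabbbbcbcbab"
Scanning each position:
  Position 0: "b" => MATCH
  Position 1: "a" => no
  Position 2: "a" => no
  Position 3: "b" => MATCH
  Position 4: "b" => MATCH
  Position 5: "b" => MATCH
  Position 6: "b" => MATCH
  Position 7: "c" => no
  Position 8: "b" => MATCH
  Position 9: "c" => no
  Position 10: "b" => MATCH
  Position 11: "a" => no
  Position 12: "b" => MATCH
Total occurrences: 8

8


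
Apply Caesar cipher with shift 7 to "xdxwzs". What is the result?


Caesar cipher: shift "xdxwzs" by 7
  'x' (pos 23) + 7 = pos 4 = 'e'
  'd' (pos 3) + 7 = pos 10 = 'k'
  'x' (pos 23) + 7 = pos 4 = 'e'
  'w' (pos 22) + 7 = pos 3 = 'd'
  'z' (pos 25) + 7 = pos 6 = 'g'
  's' (pos 18) + 7 = pos 25 = 'z'
Result: ekedgz

ekedgz


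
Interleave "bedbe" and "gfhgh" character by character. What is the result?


Interleaving "bedbe" and "gfhgh":
  Position 0: 'b' from first, 'g' from second => "bg"
  Position 1: 'e' from first, 'f' from second => "ef"
  Position 2: 'd' from first, 'h' from second => "dh"
  Position 3: 'b' from first, 'g' from second => "bg"
  Position 4: 'e' from first, 'h' from second => "eh"
Result: bgefdhbgeh

bgefdhbgeh


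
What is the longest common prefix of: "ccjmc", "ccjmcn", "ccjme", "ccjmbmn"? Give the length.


Words: ccjmc, ccjmcn, ccjme, ccjmbmn
  Position 0: all 'c' => match
  Position 1: all 'c' => match
  Position 2: all 'j' => match
  Position 3: all 'm' => match
  Position 4: ('c', 'c', 'e', 'b') => mismatch, stop
LCP = "ccjm" (length 4)

4


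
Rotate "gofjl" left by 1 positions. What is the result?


Input: "gofjl", rotate left by 1
First 1 characters: "g"
Remaining characters: "ofjl"
Concatenate remaining + first: "ofjl" + "g" = "ofjlg"

ofjlg


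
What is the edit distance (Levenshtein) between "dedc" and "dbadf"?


Computing edit distance: "dedc" -> "dbadf"
DP table:
           d    b    a    d    f
      0    1    2    3    4    5
  d   1    0    1    2    3    4
  e   2    1    1    2    3    4
  d   3    2    2    2    2    3
  c   4    3    3    3    3    3
Edit distance = dp[4][5] = 3

3


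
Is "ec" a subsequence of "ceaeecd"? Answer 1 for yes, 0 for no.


Check if "ec" is a subsequence of "ceaeecd"
Greedy scan:
  Position 0 ('c'): no match needed
  Position 1 ('e'): matches sub[0] = 'e'
  Position 2 ('a'): no match needed
  Position 3 ('e'): no match needed
  Position 4 ('e'): no match needed
  Position 5 ('c'): matches sub[1] = 'c'
  Position 6 ('d'): no match needed
All 2 characters matched => is a subsequence

1


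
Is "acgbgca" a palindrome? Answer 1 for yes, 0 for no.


Input: acgbgca
Reversed: acgbgca
  Compare pos 0 ('a') with pos 6 ('a'): match
  Compare pos 1 ('c') with pos 5 ('c'): match
  Compare pos 2 ('g') with pos 4 ('g'): match
Result: palindrome

1


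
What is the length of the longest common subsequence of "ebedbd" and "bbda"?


LCS of "ebedbd" and "bbda"
DP table:
           b    b    d    a
      0    0    0    0    0
  e   0    0    0    0    0
  b   0    1    1    1    1
  e   0    1    1    1    1
  d   0    1    1    2    2
  b   0    1    2    2    2
  d   0    1    2    3    3
LCS length = dp[6][4] = 3

3


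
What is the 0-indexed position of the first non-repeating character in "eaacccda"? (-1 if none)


Input: eaacccda
Character frequencies:
  'a': 3
  'c': 3
  'd': 1
  'e': 1
Scanning left to right for freq == 1:
  Position 0 ('e'): unique! => answer = 0

0


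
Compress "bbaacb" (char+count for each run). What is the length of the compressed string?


Input: bbaacb
Runs:
  'b' x 2 => "b2"
  'a' x 2 => "a2"
  'c' x 1 => "c1"
  'b' x 1 => "b1"
Compressed: "b2a2c1b1"
Compressed length: 8

8


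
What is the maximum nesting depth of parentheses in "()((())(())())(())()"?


Input: "()((())(())())(())()"
Tracking depth:
  Position 0 '(': depth becomes 1
  Position 1 ')': depth becomes 0
  Position 2 '(': depth becomes 1
  Position 3 '(': depth becomes 2
  Position 4 '(': depth becomes 3
  Position 5 ')': depth becomes 2
  Position 6 ')': depth becomes 1
  Position 7 '(': depth becomes 2
  Position 8 '(': depth becomes 3
  Position 9 ')': depth becomes 2
  Position 10 ')': depth becomes 1
  Position 11 '(': depth becomes 2
  Position 12 ')': depth becomes 1
  Position 13 ')': depth becomes 0
  Position 14 '(': depth becomes 1
  Position 15 '(': depth becomes 2
  Position 16 ')': depth becomes 1
  Position 17 ')': depth becomes 0
  Position 18 '(': depth becomes 1
  Position 19 ')': depth becomes 0
Maximum depth reached: 3

3


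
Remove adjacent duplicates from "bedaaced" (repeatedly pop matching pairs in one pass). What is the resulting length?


Input: bedaaced
Stack-based adjacent duplicate removal:
  Read 'b': push. Stack: b
  Read 'e': push. Stack: be
  Read 'd': push. Stack: bed
  Read 'a': push. Stack: beda
  Read 'a': matches stack top 'a' => pop. Stack: bed
  Read 'c': push. Stack: bedc
  Read 'e': push. Stack: bedce
  Read 'd': push. Stack: bedced
Final stack: "bedced" (length 6)

6


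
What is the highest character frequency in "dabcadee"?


Input: dabcadee
Character counts:
  'a': 2
  'b': 1
  'c': 1
  'd': 2
  'e': 2
Maximum frequency: 2

2


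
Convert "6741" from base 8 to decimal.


Input: "6741" in base 8
Positional expansion:
  Digit '6' (value 6) x 8^3 = 3072
  Digit '7' (value 7) x 8^2 = 448
  Digit '4' (value 4) x 8^1 = 32
  Digit '1' (value 1) x 8^0 = 1
Sum = 3553

3553


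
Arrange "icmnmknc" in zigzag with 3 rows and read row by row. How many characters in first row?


Zigzag "icmnmknc" into 3 rows:
Placing characters:
  'i' => row 0
  'c' => row 1
  'm' => row 2
  'n' => row 1
  'm' => row 0
  'k' => row 1
  'n' => row 2
  'c' => row 1
Rows:
  Row 0: "im"
  Row 1: "cnkc"
  Row 2: "mn"
First row length: 2

2


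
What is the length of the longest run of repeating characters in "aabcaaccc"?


Input: "aabcaaccc"
Scanning for longest run:
  Position 1 ('a'): continues run of 'a', length=2
  Position 2 ('b'): new char, reset run to 1
  Position 3 ('c'): new char, reset run to 1
  Position 4 ('a'): new char, reset run to 1
  Position 5 ('a'): continues run of 'a', length=2
  Position 6 ('c'): new char, reset run to 1
  Position 7 ('c'): continues run of 'c', length=2
  Position 8 ('c'): continues run of 'c', length=3
Longest run: 'c' with length 3

3


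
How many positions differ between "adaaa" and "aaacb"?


Comparing "adaaa" and "aaacb" position by position:
  Position 0: 'a' vs 'a' => same
  Position 1: 'd' vs 'a' => DIFFER
  Position 2: 'a' vs 'a' => same
  Position 3: 'a' vs 'c' => DIFFER
  Position 4: 'a' vs 'b' => DIFFER
Positions that differ: 3

3


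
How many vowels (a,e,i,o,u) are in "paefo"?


Input: paefo
Checking each character:
  'p' at position 0: consonant
  'a' at position 1: vowel (running total: 1)
  'e' at position 2: vowel (running total: 2)
  'f' at position 3: consonant
  'o' at position 4: vowel (running total: 3)
Total vowels: 3

3


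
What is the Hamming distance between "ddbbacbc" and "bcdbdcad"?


Comparing "ddbbacbc" and "bcdbdcad" position by position:
  Position 0: 'd' vs 'b' => differ
  Position 1: 'd' vs 'c' => differ
  Position 2: 'b' vs 'd' => differ
  Position 3: 'b' vs 'b' => same
  Position 4: 'a' vs 'd' => differ
  Position 5: 'c' vs 'c' => same
  Position 6: 'b' vs 'a' => differ
  Position 7: 'c' vs 'd' => differ
Total differences (Hamming distance): 6

6


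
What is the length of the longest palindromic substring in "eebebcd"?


Input: "eebebcd"
Checking substrings for palindromes:
  [1:4] "ebe" (len 3) => palindrome
  [2:5] "beb" (len 3) => palindrome
  [0:2] "ee" (len 2) => palindrome
Longest palindromic substring: "ebe" with length 3

3


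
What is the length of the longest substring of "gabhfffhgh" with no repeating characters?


Input: "gabhfffhgh"
Sliding window (track last position of each char):
  Position 0 ('g'): window [0,0] length 1 -- new best
  Position 1 ('a'): window [0,1] length 2 -- new best
  Position 2 ('b'): window [0,2] length 3 -- new best
  Position 3 ('h'): window [0,3] length 4 -- new best
  Position 4 ('f'): window [0,4] length 5 -- new best
  Position 5 ('f'): repeat (last at 4), move window start to 5
  Position 5 ('f'): window [5,5] length 1
  Position 6 ('f'): repeat (last at 5), move window start to 6
  Position 6 ('f'): window [6,6] length 1
  Position 7 ('h'): window [6,7] length 2
  Position 8 ('g'): window [6,8] length 3
  Position 9 ('h'): repeat (last at 7), move window start to 8
  Position 9 ('h'): window [8,9] length 2
Longest substring with no repeats: "gabhf" with length 5

5


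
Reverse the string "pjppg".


Input: pjppg
Reading characters right to left:
  Position 4: 'g'
  Position 3: 'p'
  Position 2: 'p'
  Position 1: 'j'
  Position 0: 'p'
Reversed: gppjp

gppjp


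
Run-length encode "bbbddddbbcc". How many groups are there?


Input: bbbddddbbcc
Scanning for consecutive runs:
  Group 1: 'b' x 3 (positions 0-2)
  Group 2: 'd' x 4 (positions 3-6)
  Group 3: 'b' x 2 (positions 7-8)
  Group 4: 'c' x 2 (positions 9-10)
Total groups: 4

4


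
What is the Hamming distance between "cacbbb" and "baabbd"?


Comparing "cacbbb" and "baabbd" position by position:
  Position 0: 'c' vs 'b' => differ
  Position 1: 'a' vs 'a' => same
  Position 2: 'c' vs 'a' => differ
  Position 3: 'b' vs 'b' => same
  Position 4: 'b' vs 'b' => same
  Position 5: 'b' vs 'd' => differ
Total differences (Hamming distance): 3

3


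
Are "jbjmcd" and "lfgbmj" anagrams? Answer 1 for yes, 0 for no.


Strings: "jbjmcd", "lfgbmj"
Sorted first:  bcdjjm
Sorted second: bfgjlm
Differ at position 1: 'c' vs 'f' => not anagrams

0


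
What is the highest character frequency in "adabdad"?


Input: adabdad
Character counts:
  'a': 3
  'b': 1
  'd': 3
Maximum frequency: 3

3


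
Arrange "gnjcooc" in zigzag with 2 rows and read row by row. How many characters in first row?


Zigzag "gnjcooc" into 2 rows:
Placing characters:
  'g' => row 0
  'n' => row 1
  'j' => row 0
  'c' => row 1
  'o' => row 0
  'o' => row 1
  'c' => row 0
Rows:
  Row 0: "gjoc"
  Row 1: "nco"
First row length: 4

4
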